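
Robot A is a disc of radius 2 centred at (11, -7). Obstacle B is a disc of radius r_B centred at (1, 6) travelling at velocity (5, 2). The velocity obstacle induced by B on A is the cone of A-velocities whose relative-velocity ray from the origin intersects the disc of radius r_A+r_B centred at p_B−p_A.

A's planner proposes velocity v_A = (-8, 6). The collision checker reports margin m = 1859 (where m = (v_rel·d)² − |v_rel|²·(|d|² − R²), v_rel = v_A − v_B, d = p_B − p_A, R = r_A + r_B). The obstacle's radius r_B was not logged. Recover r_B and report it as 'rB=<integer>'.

m = 1859
d = (-10, 13);  v_rel = (-13, 4),  |v_rel|² = 185
v_rel×d = (-13)·(13) − (4)·(-10) = -129
since m = R²·185 − (-129)²:  R² = (16641 + 1859) / 185 = 100
R = √100 = 10  ⇒  r_B = 10 − 2 = 8

rB=8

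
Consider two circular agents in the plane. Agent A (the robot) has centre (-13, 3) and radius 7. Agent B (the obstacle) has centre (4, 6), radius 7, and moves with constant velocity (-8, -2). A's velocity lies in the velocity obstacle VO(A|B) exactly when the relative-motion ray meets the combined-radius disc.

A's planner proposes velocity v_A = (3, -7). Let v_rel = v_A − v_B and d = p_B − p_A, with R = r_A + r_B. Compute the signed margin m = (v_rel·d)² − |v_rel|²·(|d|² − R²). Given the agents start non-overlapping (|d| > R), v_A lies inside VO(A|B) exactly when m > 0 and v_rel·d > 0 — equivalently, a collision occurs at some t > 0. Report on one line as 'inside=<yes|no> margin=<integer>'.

d = (17, 3),  |d|² = 298;  R = 7+7 = 14,  c = 298−14² = 102
v_rel = (11, -5),  |v_rel|² = 146;  v_rel·d = (11)·(17) + (-5)·(3) = 172
146·t² − 344·t + 102 = 0  ⇒  m = 172² − 146·102 = 14692
m = 14692 > 0,  v_rel·d = 172 > 0  ⇒  inside

inside=yes margin=14692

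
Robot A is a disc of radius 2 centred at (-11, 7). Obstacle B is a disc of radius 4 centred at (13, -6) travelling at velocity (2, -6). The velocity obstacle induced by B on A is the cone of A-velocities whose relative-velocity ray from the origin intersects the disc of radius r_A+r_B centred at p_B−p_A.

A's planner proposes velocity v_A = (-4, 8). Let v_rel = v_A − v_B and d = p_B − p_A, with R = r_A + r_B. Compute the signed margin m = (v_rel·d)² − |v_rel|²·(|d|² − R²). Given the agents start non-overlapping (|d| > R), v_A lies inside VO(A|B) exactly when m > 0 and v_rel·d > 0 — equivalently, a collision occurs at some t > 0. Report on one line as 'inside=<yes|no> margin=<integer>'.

d = (24, -13),  |d|² = 745;  R = 2+4 = 6,  c = 745−6² = 709
v_rel = (-6, 14),  |v_rel|² = 232;  v_rel·d = (-6)·(24) + (14)·(-13) = -326
232·t² + 652·t + 709 = 0  ⇒  m = (-326)² − 232·709 = -58212
m = -58212 < 0,  v_rel·d = -326 < 0  ⇒  outside

inside=no margin=-58212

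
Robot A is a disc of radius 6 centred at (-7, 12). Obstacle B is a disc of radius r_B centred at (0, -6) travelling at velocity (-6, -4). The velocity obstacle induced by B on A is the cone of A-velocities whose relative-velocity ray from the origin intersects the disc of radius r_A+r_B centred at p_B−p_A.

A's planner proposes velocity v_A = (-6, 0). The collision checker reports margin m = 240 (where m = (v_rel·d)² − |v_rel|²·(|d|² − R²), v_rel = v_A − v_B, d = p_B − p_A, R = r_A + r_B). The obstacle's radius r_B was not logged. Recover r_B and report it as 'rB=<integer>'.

m = 240
d = (7, -18);  v_rel = (0, 4),  |v_rel|² = 16
v_rel×d = (0)·(-18) − (4)·(7) = -28
since m = R²·16 − (-28)²:  R² = (784 + 240) / 16 = 64
R = √64 = 8  ⇒  r_B = 8 − 6 = 2

rB=2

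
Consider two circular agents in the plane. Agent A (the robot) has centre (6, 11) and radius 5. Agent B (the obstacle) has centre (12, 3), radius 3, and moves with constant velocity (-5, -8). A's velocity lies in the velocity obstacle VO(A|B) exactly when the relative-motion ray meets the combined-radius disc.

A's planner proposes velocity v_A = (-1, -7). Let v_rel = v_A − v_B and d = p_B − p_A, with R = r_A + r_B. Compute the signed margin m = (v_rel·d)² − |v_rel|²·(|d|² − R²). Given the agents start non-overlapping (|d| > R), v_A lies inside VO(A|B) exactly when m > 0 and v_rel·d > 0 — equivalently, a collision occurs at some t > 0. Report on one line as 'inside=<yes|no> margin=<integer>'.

d = (6, -8),  |d|² = 100;  R = 5+3 = 8,  c = 100−8² = 36
v_rel = (4, 1),  |v_rel|² = 17;  v_rel·d = (4)·(6) + (1)·(-8) = 16
17·t² − 32·t + 36 = 0  ⇒  m = 16² − 17·36 = -356
m = -356 < 0,  v_rel·d = 16 > 0  ⇒  outside

inside=no margin=-356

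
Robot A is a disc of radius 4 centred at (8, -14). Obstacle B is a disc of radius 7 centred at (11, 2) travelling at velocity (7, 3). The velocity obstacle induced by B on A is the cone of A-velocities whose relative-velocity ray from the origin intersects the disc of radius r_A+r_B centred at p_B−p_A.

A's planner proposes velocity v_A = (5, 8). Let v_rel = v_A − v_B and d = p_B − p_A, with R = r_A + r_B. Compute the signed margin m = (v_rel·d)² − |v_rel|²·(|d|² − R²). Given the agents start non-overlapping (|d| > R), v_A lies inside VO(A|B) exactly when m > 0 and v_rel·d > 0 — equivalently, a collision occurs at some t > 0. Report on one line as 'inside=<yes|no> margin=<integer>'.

d = (3, 16),  |d|² = 265;  R = 4+7 = 11,  c = 265−11² = 144
v_rel = (-2, 5),  |v_rel|² = 29;  v_rel·d = (-2)·(3) + (5)·(16) = 74
29·t² − 148·t + 144 = 0  ⇒  m = 74² − 29·144 = 1300
m = 1300 > 0,  v_rel·d = 74 > 0  ⇒  inside

inside=yes margin=1300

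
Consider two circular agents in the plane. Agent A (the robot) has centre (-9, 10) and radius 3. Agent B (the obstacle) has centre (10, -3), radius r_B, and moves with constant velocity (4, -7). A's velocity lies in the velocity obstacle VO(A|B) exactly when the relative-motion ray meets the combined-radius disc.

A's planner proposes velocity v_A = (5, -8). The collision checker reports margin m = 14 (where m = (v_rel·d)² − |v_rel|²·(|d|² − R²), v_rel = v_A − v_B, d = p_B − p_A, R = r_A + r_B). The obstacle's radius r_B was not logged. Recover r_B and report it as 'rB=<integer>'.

m = 14
d = (19, -13);  v_rel = (1, -1),  |v_rel|² = 2
v_rel×d = (1)·(-13) − (-1)·(19) = 6
since m = R²·2 − 6²:  R² = (36 + 14) / 2 = 25
R = √25 = 5  ⇒  r_B = 5 − 3 = 2

rB=2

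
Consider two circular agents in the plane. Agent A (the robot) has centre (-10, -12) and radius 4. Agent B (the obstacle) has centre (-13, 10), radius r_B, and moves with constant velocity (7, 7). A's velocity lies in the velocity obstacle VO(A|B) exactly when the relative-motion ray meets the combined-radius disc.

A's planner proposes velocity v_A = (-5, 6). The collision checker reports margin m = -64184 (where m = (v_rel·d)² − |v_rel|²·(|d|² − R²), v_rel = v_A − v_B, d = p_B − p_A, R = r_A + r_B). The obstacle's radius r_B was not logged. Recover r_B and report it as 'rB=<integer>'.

m = -64184
d = (-3, 22);  v_rel = (-12, -1),  |v_rel|² = 145
v_rel×d = (-12)·(22) − (-1)·(-3) = -267
since m = R²·145 − (-267)²:  R² = (71289 + -64184) / 145 = 49
R = √49 = 7  ⇒  r_B = 7 − 4 = 3

rB=3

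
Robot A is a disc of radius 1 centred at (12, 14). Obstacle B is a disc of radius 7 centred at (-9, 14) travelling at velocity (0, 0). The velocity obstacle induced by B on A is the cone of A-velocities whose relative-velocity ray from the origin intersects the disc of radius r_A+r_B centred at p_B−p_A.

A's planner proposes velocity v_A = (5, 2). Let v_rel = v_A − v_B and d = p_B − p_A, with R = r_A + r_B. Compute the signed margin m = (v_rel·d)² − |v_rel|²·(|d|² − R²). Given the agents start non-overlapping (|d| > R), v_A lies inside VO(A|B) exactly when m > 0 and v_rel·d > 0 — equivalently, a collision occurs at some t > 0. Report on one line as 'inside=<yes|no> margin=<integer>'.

d = (-21, 0),  |d|² = 441;  R = 1+7 = 8,  c = 441−8² = 377
v_rel = (5, 2),  |v_rel|² = 29;  v_rel·d = (5)·(-21) + (2)·(0) = -105
29·t² + 210·t + 377 = 0  ⇒  m = (-105)² − 29·377 = 92
m = 92 > 0,  v_rel·d = -105 < 0  ⇒  outside

inside=no margin=92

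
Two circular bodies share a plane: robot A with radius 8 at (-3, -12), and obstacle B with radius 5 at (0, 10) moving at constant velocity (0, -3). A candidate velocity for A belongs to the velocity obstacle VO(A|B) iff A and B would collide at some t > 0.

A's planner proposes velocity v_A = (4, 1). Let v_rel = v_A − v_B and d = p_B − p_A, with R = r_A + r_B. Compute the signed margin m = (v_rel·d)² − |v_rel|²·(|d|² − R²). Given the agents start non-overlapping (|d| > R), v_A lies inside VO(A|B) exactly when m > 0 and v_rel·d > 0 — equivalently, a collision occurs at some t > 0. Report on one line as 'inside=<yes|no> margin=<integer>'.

d = (3, 22),  |d|² = 493;  R = 8+5 = 13,  c = 493−13² = 324
v_rel = (4, 4),  |v_rel|² = 32;  v_rel·d = (4)·(3) + (4)·(22) = 100
32·t² − 200·t + 324 = 0  ⇒  m = 100² − 32·324 = -368
m = -368 < 0,  v_rel·d = 100 > 0  ⇒  outside

inside=no margin=-368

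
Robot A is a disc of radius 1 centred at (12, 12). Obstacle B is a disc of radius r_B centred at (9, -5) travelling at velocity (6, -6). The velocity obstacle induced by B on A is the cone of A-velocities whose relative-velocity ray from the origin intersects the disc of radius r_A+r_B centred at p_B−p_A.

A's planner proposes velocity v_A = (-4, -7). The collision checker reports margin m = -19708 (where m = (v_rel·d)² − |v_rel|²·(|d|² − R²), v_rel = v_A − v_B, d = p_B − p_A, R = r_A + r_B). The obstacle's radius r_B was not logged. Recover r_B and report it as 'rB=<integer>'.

m = -19708
d = (-3, -17);  v_rel = (-10, -1),  |v_rel|² = 101
v_rel×d = (-10)·(-17) − (-1)·(-3) = 167
since m = R²·101 − 167²:  R² = (27889 + -19708) / 101 = 81
R = √81 = 9  ⇒  r_B = 9 − 1 = 8

rB=8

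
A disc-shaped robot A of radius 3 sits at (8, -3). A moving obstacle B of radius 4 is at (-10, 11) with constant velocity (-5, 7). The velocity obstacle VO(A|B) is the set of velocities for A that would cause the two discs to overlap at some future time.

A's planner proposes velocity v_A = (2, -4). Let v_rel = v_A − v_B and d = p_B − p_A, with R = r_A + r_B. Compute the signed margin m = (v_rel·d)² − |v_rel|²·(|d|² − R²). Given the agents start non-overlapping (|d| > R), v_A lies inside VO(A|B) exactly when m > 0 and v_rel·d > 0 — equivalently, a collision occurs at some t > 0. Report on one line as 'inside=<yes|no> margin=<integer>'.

d = (-18, 14),  |d|² = 520;  R = 3+4 = 7,  c = 520−7² = 471
v_rel = (7, -11),  |v_rel|² = 170;  v_rel·d = (7)·(-18) + (-11)·(14) = -280
170·t² + 560·t + 471 = 0  ⇒  m = (-280)² − 170·471 = -1670
m = -1670 < 0,  v_rel·d = -280 < 0  ⇒  outside

inside=no margin=-1670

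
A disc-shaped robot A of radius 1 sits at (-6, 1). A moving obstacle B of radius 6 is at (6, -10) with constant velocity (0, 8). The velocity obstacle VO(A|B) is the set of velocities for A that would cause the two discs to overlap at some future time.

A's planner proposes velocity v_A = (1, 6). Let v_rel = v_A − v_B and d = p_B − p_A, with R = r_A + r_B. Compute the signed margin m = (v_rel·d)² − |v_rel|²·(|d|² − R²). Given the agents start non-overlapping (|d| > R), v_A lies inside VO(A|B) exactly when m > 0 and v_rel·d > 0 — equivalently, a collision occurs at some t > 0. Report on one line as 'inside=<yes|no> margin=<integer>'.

d = (12, -11),  |d|² = 265;  R = 1+6 = 7,  c = 265−7² = 216
v_rel = (1, -2),  |v_rel|² = 5;  v_rel·d = (1)·(12) + (-2)·(-11) = 34
5·t² − 68·t + 216 = 0  ⇒  m = 34² − 5·216 = 76
m = 76 > 0,  v_rel·d = 34 > 0  ⇒  inside

inside=yes margin=76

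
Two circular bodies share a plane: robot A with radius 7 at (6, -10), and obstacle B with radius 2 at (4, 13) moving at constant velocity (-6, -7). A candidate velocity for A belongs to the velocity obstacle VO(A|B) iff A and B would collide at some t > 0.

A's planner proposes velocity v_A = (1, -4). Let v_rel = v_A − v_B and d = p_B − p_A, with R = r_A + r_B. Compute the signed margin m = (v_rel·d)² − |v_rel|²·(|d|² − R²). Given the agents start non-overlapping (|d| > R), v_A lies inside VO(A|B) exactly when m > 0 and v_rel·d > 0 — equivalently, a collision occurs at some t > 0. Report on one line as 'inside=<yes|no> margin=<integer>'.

d = (-2, 23),  |d|² = 533;  R = 7+2 = 9,  c = 533−9² = 452
v_rel = (7, 3),  |v_rel|² = 58;  v_rel·d = (7)·(-2) + (3)·(23) = 55
58·t² − 110·t + 452 = 0  ⇒  m = 55² − 58·452 = -23191
m = -23191 < 0,  v_rel·d = 55 > 0  ⇒  outside

inside=no margin=-23191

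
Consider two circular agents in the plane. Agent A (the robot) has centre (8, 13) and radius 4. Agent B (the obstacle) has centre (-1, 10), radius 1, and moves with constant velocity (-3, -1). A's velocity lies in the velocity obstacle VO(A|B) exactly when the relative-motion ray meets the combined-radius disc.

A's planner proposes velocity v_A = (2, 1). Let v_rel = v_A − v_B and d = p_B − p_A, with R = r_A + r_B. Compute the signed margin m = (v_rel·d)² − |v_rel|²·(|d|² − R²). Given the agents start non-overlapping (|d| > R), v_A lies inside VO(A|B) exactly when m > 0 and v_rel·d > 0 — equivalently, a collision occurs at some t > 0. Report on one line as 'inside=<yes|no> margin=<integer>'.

d = (-9, -3),  |d|² = 90;  R = 4+1 = 5,  c = 90−5² = 65
v_rel = (5, 2),  |v_rel|² = 29;  v_rel·d = (5)·(-9) + (2)·(-3) = -51
29·t² + 102·t + 65 = 0  ⇒  m = (-51)² − 29·65 = 716
m = 716 > 0,  v_rel·d = -51 < 0  ⇒  outside

inside=no margin=716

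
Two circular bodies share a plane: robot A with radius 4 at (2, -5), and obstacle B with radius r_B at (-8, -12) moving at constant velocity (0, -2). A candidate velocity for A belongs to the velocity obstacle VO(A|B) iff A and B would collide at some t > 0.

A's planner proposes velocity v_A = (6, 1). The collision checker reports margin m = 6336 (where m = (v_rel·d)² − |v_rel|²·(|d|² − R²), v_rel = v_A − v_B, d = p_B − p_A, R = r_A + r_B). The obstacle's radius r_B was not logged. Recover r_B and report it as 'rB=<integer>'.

m = 6336
d = (-10, -7);  v_rel = (6, 3),  |v_rel|² = 45
v_rel×d = (6)·(-7) − (3)·(-10) = -12
since m = R²·45 − (-12)²:  R² = (144 + 6336) / 45 = 144
R = √144 = 12  ⇒  r_B = 12 − 4 = 8

rB=8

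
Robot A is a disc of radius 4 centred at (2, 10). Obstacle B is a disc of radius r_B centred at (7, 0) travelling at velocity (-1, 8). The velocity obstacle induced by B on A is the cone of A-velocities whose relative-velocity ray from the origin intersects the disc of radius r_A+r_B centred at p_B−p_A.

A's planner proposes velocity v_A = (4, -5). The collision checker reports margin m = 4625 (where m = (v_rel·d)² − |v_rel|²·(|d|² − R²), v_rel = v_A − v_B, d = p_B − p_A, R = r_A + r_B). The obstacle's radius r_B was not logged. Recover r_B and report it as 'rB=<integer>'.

m = 4625
d = (5, -10);  v_rel = (5, -13),  |v_rel|² = 194
v_rel×d = (5)·(-10) − (-13)·(5) = 15
since m = R²·194 − 15²:  R² = (225 + 4625) / 194 = 25
R = √25 = 5  ⇒  r_B = 5 − 4 = 1

rB=1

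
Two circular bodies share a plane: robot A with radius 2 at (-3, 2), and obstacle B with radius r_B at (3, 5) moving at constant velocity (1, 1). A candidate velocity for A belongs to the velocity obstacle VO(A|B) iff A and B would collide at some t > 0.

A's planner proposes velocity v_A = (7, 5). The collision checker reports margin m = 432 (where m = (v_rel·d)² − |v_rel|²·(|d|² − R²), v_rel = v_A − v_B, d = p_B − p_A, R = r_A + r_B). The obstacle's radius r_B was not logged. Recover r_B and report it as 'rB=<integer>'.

m = 432
d = (6, 3);  v_rel = (6, 4),  |v_rel|² = 52
v_rel×d = (6)·(3) − (4)·(6) = -6
since m = R²·52 − (-6)²:  R² = (36 + 432) / 52 = 9
R = √9 = 3  ⇒  r_B = 3 − 2 = 1

rB=1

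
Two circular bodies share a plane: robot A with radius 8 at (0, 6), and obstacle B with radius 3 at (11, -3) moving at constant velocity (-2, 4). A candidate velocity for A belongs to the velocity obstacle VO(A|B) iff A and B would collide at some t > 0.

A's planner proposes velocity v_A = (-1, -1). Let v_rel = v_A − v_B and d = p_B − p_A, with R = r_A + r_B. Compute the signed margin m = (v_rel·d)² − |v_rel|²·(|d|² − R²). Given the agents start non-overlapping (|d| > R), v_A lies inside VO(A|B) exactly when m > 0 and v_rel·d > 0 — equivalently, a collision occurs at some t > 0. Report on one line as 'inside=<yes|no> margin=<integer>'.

d = (11, -9),  |d|² = 202;  R = 8+3 = 11,  c = 202−11² = 81
v_rel = (1, -5),  |v_rel|² = 26;  v_rel·d = (1)·(11) + (-5)·(-9) = 56
26·t² − 112·t + 81 = 0  ⇒  m = 56² − 26·81 = 1030
m = 1030 > 0,  v_rel·d = 56 > 0  ⇒  inside

inside=yes margin=1030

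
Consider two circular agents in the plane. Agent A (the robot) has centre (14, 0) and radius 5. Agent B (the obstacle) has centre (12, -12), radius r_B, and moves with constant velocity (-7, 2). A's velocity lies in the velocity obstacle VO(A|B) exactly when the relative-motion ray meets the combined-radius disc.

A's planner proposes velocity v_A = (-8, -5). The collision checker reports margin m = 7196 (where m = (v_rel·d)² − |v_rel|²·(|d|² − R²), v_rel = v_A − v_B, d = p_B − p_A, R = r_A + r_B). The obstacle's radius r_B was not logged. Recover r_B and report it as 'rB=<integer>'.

m = 7196
d = (-2, -12);  v_rel = (-1, -7),  |v_rel|² = 50
v_rel×d = (-1)·(-12) − (-7)·(-2) = -2
since m = R²·50 − (-2)²:  R² = (4 + 7196) / 50 = 144
R = √144 = 12  ⇒  r_B = 12 − 5 = 7

rB=7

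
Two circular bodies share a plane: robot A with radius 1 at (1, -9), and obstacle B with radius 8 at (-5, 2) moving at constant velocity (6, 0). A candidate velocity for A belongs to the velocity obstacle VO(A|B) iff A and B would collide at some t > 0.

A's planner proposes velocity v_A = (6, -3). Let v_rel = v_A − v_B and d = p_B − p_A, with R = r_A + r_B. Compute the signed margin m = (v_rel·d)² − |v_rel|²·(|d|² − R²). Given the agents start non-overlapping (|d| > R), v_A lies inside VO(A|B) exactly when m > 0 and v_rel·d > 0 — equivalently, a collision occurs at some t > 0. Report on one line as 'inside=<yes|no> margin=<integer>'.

d = (-6, 11),  |d|² = 157;  R = 1+8 = 9,  c = 157−9² = 76
v_rel = (0, -3),  |v_rel|² = 9;  v_rel·d = (0)·(-6) + (-3)·(11) = -33
9·t² + 66·t + 76 = 0  ⇒  m = (-33)² − 9·76 = 405
m = 405 > 0,  v_rel·d = -33 < 0  ⇒  outside

inside=no margin=405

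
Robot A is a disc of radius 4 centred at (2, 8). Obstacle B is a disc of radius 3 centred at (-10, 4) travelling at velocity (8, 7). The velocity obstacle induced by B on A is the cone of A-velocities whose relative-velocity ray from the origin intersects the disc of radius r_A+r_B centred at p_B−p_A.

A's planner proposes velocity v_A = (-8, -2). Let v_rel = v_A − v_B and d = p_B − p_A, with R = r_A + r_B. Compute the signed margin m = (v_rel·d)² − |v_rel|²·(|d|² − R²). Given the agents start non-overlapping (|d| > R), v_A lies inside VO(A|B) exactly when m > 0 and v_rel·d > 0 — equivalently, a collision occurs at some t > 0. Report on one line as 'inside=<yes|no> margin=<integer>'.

d = (-12, -4),  |d|² = 160;  R = 4+3 = 7,  c = 160−7² = 111
v_rel = (-16, -9),  |v_rel|² = 337;  v_rel·d = (-16)·(-12) + (-9)·(-4) = 228
337·t² − 456·t + 111 = 0  ⇒  m = 228² − 337·111 = 14577
m = 14577 > 0,  v_rel·d = 228 > 0  ⇒  inside

inside=yes margin=14577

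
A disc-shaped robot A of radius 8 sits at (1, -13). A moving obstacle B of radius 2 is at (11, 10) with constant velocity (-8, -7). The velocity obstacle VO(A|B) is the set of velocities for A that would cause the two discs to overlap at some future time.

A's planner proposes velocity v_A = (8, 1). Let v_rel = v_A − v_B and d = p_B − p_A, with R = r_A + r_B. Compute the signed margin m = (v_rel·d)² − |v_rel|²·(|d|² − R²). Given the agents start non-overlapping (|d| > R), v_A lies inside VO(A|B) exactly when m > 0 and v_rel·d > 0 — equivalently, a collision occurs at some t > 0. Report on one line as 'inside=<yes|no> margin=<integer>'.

d = (10, 23),  |d|² = 629;  R = 8+2 = 10,  c = 629−10² = 529
v_rel = (16, 8),  |v_rel|² = 320;  v_rel·d = (16)·(10) + (8)·(23) = 344
320·t² − 688·t + 529 = 0  ⇒  m = 344² − 320·529 = -50944
m = -50944 < 0,  v_rel·d = 344 > 0  ⇒  outside

inside=no margin=-50944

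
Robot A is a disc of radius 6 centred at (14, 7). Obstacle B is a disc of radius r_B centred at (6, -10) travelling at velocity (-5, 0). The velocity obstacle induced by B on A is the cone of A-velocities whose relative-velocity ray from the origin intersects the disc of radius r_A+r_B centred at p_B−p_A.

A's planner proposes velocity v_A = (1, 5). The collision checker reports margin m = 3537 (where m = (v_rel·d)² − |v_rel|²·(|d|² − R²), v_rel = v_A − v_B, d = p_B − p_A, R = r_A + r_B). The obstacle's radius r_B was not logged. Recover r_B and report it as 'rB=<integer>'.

m = 3537
d = (-8, -17);  v_rel = (6, 5),  |v_rel|² = 61
v_rel×d = (6)·(-17) − (5)·(-8) = -62
since m = R²·61 − (-62)²:  R² = (3844 + 3537) / 61 = 121
R = √121 = 11  ⇒  r_B = 11 − 6 = 5

rB=5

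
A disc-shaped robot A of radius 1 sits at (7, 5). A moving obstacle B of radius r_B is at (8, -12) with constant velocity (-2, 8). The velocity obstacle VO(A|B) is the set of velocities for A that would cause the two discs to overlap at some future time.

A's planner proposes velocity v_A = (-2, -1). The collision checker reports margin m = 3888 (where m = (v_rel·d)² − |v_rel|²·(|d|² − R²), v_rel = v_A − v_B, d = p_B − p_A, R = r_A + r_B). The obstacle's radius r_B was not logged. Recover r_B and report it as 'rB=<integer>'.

m = 3888
d = (1, -17);  v_rel = (0, -9),  |v_rel|² = 81
v_rel×d = (0)·(-17) − (-9)·(1) = 9
since m = R²·81 − 9²:  R² = (81 + 3888) / 81 = 49
R = √49 = 7  ⇒  r_B = 7 − 1 = 6

rB=6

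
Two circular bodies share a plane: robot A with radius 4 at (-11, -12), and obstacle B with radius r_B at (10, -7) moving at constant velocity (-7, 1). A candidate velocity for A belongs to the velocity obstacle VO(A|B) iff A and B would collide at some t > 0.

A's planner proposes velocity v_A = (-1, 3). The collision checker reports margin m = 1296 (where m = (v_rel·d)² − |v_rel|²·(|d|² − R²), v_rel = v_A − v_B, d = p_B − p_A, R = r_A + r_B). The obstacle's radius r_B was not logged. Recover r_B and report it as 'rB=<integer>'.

m = 1296
d = (21, 5);  v_rel = (6, 2),  |v_rel|² = 40
v_rel×d = (6)·(5) − (2)·(21) = -12
since m = R²·40 − (-12)²:  R² = (144 + 1296) / 40 = 36
R = √36 = 6  ⇒  r_B = 6 − 4 = 2

rB=2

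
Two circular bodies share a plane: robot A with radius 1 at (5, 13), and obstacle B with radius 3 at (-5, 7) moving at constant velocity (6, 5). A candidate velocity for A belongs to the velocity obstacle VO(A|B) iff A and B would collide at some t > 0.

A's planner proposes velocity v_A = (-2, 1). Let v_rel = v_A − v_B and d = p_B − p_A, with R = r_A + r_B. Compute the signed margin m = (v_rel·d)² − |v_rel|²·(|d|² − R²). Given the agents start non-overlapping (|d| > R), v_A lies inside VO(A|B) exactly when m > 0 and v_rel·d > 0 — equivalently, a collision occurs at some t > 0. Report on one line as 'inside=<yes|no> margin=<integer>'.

d = (-10, -6),  |d|² = 136;  R = 1+3 = 4,  c = 136−4² = 120
v_rel = (-8, -4),  |v_rel|² = 80;  v_rel·d = (-8)·(-10) + (-4)·(-6) = 104
80·t² − 208·t + 120 = 0  ⇒  m = 104² − 80·120 = 1216
m = 1216 > 0,  v_rel·d = 104 > 0  ⇒  inside

inside=yes margin=1216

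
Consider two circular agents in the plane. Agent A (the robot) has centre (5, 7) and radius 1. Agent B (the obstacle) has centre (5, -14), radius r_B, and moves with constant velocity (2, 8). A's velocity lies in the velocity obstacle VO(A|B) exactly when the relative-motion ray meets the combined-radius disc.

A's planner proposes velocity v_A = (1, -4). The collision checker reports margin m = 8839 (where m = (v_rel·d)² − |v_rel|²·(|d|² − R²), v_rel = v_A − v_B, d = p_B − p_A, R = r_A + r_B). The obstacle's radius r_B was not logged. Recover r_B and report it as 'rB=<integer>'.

m = 8839
d = (0, -21);  v_rel = (-1, -12),  |v_rel|² = 145
v_rel×d = (-1)·(-21) − (-12)·(0) = 21
since m = R²·145 − 21²:  R² = (441 + 8839) / 145 = 64
R = √64 = 8  ⇒  r_B = 8 − 1 = 7

rB=7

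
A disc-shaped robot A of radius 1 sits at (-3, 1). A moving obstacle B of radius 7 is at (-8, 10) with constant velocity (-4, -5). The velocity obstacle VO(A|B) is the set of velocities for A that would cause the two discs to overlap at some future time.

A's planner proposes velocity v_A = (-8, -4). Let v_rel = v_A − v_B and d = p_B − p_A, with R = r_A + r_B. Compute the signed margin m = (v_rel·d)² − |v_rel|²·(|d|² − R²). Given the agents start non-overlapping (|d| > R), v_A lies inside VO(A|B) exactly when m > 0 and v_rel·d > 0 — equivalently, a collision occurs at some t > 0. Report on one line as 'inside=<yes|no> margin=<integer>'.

d = (-5, 9),  |d|² = 106;  R = 1+7 = 8,  c = 106−8² = 42
v_rel = (-4, 1),  |v_rel|² = 17;  v_rel·d = (-4)·(-5) + (1)·(9) = 29
17·t² − 58·t + 42 = 0  ⇒  m = 29² − 17·42 = 127
m = 127 > 0,  v_rel·d = 29 > 0  ⇒  inside

inside=yes margin=127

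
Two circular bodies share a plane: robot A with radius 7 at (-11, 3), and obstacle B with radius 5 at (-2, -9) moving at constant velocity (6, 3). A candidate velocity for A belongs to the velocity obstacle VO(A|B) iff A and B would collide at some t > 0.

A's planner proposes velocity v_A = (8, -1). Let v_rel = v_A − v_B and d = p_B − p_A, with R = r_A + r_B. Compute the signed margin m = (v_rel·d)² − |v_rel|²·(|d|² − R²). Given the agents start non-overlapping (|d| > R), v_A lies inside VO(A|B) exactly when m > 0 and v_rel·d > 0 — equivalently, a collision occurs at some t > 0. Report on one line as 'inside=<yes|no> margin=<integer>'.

d = (9, -12),  |d|² = 225;  R = 7+5 = 12,  c = 225−12² = 81
v_rel = (2, -4),  |v_rel|² = 20;  v_rel·d = (2)·(9) + (-4)·(-12) = 66
20·t² − 132·t + 81 = 0  ⇒  m = 66² − 20·81 = 2736
m = 2736 > 0,  v_rel·d = 66 > 0  ⇒  inside

inside=yes margin=2736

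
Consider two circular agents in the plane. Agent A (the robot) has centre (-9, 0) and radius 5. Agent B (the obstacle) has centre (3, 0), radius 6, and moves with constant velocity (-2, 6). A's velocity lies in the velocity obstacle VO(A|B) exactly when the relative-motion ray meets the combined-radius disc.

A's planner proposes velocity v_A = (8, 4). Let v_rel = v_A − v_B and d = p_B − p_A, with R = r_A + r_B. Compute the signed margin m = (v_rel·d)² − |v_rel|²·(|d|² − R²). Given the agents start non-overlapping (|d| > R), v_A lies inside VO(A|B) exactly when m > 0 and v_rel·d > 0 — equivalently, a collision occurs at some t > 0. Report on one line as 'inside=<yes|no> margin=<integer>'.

d = (12, 0),  |d|² = 144;  R = 5+6 = 11,  c = 144−11² = 23
v_rel = (10, -2),  |v_rel|² = 104;  v_rel·d = (10)·(12) + (-2)·(0) = 120
104·t² − 240·t + 23 = 0  ⇒  m = 120² − 104·23 = 12008
m = 12008 > 0,  v_rel·d = 120 > 0  ⇒  inside

inside=yes margin=12008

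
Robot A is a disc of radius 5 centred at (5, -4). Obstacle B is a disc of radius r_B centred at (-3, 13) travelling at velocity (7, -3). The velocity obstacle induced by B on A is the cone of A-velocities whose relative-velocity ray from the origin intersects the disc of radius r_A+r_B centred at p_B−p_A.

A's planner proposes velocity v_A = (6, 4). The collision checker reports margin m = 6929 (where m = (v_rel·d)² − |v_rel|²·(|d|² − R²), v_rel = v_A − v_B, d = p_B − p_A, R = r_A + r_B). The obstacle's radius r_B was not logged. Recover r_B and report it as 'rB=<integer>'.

m = 6929
d = (-8, 17);  v_rel = (-1, 7),  |v_rel|² = 50
v_rel×d = (-1)·(17) − (7)·(-8) = 39
since m = R²·50 − 39²:  R² = (1521 + 6929) / 50 = 169
R = √169 = 13  ⇒  r_B = 13 − 5 = 8

rB=8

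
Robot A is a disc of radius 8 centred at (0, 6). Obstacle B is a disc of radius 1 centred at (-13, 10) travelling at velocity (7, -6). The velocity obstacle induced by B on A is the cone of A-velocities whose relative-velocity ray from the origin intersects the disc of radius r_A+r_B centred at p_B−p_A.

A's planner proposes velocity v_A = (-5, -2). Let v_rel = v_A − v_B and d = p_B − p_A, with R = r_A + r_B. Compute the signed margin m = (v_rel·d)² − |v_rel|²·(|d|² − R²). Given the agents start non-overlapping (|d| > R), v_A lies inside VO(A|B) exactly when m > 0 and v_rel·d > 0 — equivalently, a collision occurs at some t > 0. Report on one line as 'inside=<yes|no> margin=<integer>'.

d = (-13, 4),  |d|² = 185;  R = 8+1 = 9,  c = 185−9² = 104
v_rel = (-12, 4),  |v_rel|² = 160;  v_rel·d = (-12)·(-13) + (4)·(4) = 172
160·t² − 344·t + 104 = 0  ⇒  m = 172² − 160·104 = 12944
m = 12944 > 0,  v_rel·d = 172 > 0  ⇒  inside

inside=yes margin=12944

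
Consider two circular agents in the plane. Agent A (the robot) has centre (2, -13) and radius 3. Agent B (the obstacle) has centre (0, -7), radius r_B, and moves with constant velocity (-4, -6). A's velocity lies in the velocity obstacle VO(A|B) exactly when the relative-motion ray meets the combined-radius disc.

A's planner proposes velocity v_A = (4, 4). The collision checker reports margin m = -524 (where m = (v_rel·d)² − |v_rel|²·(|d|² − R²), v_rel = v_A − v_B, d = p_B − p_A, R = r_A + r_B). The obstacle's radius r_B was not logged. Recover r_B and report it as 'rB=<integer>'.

m = -524
d = (-2, 6);  v_rel = (8, 10),  |v_rel|² = 164
v_rel×d = (8)·(6) − (10)·(-2) = 68
since m = R²·164 − 68²:  R² = (4624 + -524) / 164 = 25
R = √25 = 5  ⇒  r_B = 5 − 3 = 2

rB=2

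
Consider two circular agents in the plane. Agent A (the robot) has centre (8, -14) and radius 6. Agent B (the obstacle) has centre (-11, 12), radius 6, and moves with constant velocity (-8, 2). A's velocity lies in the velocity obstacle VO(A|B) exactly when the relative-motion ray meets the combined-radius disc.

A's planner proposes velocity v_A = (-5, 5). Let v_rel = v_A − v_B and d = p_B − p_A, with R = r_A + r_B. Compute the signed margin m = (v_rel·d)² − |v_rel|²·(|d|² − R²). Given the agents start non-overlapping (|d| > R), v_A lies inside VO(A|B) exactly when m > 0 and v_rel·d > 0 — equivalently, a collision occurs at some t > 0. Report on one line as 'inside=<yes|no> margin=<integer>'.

d = (-19, 26),  |d|² = 1037;  R = 6+6 = 12,  c = 1037−12² = 893
v_rel = (3, 3),  |v_rel|² = 18;  v_rel·d = (3)·(-19) + (3)·(26) = 21
18·t² − 42·t + 893 = 0  ⇒  m = 21² − 18·893 = -15633
m = -15633 < 0,  v_rel·d = 21 > 0  ⇒  outside

inside=no margin=-15633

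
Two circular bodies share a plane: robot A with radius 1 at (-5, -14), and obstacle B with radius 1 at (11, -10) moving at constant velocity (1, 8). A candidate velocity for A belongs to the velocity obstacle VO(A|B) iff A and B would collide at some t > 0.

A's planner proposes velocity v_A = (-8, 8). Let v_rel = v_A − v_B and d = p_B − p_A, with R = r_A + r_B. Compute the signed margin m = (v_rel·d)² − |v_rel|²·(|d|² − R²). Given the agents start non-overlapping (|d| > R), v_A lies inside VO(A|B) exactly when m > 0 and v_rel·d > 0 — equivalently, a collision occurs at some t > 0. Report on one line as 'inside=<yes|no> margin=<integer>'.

d = (16, 4),  |d|² = 272;  R = 1+1 = 2,  c = 272−2² = 268
v_rel = (-9, 0),  |v_rel|² = 81;  v_rel·d = (-9)·(16) + (0)·(4) = -144
81·t² + 288·t + 268 = 0  ⇒  m = (-144)² − 81·268 = -972
m = -972 < 0,  v_rel·d = -144 < 0  ⇒  outside

inside=no margin=-972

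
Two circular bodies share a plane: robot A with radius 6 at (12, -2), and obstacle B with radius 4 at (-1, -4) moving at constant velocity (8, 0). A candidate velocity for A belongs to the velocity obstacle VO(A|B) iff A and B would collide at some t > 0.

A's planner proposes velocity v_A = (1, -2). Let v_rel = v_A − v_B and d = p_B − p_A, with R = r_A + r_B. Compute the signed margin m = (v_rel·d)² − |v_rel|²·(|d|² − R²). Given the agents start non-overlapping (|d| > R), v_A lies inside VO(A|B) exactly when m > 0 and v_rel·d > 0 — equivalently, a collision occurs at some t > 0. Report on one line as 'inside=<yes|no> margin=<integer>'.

d = (-13, -2),  |d|² = 173;  R = 6+4 = 10,  c = 173−10² = 73
v_rel = (-7, -2),  |v_rel|² = 53;  v_rel·d = (-7)·(-13) + (-2)·(-2) = 95
53·t² − 190·t + 73 = 0  ⇒  m = 95² − 53·73 = 5156
m = 5156 > 0,  v_rel·d = 95 > 0  ⇒  inside

inside=yes margin=5156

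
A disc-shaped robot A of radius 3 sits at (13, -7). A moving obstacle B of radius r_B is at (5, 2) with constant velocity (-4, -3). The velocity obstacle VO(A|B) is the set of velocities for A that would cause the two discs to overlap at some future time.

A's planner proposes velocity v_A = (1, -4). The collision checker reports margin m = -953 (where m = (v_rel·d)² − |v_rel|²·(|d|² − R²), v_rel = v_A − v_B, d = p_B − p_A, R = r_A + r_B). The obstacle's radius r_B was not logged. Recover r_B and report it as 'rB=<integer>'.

m = -953
d = (-8, 9);  v_rel = (5, -1),  |v_rel|² = 26
v_rel×d = (5)·(9) − (-1)·(-8) = 37
since m = R²·26 − 37²:  R² = (1369 + -953) / 26 = 16
R = √16 = 4  ⇒  r_B = 4 − 3 = 1

rB=1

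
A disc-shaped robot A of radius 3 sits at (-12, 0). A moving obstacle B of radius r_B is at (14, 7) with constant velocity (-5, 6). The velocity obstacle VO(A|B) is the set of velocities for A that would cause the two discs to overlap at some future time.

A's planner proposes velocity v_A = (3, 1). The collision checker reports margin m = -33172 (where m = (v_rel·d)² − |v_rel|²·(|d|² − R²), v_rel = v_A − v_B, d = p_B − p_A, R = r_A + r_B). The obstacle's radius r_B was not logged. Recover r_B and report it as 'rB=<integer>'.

m = -33172
d = (26, 7);  v_rel = (8, -5),  |v_rel|² = 89
v_rel×d = (8)·(7) − (-5)·(26) = 186
since m = R²·89 − 186²:  R² = (34596 + -33172) / 89 = 16
R = √16 = 4  ⇒  r_B = 4 − 3 = 1

rB=1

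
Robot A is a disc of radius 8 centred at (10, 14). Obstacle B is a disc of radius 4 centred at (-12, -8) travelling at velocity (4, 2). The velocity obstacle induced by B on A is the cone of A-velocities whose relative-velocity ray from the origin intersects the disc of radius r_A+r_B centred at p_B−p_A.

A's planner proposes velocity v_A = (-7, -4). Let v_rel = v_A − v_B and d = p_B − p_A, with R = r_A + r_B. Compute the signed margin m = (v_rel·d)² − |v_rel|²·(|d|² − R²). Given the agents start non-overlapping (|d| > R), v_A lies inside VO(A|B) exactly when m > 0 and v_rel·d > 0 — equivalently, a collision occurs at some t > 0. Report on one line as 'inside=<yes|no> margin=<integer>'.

d = (-22, -22),  |d|² = 968;  R = 8+4 = 12,  c = 968−12² = 824
v_rel = (-11, -6),  |v_rel|² = 157;  v_rel·d = (-11)·(-22) + (-6)·(-22) = 374
157·t² − 748·t + 824 = 0  ⇒  m = 374² − 157·824 = 10508
m = 10508 > 0,  v_rel·d = 374 > 0  ⇒  inside

inside=yes margin=10508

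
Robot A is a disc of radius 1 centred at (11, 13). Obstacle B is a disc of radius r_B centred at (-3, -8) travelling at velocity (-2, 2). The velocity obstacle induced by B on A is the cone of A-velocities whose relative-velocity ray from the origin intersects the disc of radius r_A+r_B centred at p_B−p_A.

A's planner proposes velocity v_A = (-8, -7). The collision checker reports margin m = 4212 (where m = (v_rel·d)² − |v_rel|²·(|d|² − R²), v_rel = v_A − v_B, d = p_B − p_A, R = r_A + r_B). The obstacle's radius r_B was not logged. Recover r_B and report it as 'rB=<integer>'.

m = 4212
d = (-14, -21);  v_rel = (-6, -9),  |v_rel|² = 117
v_rel×d = (-6)·(-21) − (-9)·(-14) = 0
since m = R²·117 − 0²:  R² = (0 + 4212) / 117 = 36
R = √36 = 6  ⇒  r_B = 6 − 1 = 5

rB=5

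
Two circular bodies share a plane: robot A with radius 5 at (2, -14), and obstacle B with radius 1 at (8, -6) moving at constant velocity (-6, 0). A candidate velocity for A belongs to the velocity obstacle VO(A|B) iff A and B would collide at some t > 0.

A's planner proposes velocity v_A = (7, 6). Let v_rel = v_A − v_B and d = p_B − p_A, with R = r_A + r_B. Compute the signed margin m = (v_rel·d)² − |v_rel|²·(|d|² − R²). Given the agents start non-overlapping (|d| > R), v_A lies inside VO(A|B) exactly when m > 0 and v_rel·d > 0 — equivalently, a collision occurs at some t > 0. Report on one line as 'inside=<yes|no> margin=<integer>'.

d = (6, 8),  |d|² = 100;  R = 5+1 = 6,  c = 100−6² = 64
v_rel = (13, 6),  |v_rel|² = 205;  v_rel·d = (13)·(6) + (6)·(8) = 126
205·t² − 252·t + 64 = 0  ⇒  m = 126² − 205·64 = 2756
m = 2756 > 0,  v_rel·d = 126 > 0  ⇒  inside

inside=yes margin=2756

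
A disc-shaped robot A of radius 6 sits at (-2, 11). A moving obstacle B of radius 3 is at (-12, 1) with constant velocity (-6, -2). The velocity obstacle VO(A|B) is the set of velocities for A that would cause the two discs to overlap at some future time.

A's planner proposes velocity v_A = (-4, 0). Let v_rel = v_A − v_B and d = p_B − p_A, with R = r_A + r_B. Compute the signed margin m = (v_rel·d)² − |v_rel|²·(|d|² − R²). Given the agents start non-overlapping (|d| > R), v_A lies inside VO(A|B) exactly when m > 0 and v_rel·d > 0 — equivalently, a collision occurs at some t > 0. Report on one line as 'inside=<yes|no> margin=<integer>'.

d = (-10, -10),  |d|² = 200;  R = 6+3 = 9,  c = 200−9² = 119
v_rel = (2, 2),  |v_rel|² = 8;  v_rel·d = (2)·(-10) + (2)·(-10) = -40
8·t² + 80·t + 119 = 0  ⇒  m = (-40)² − 8·119 = 648
m = 648 > 0,  v_rel·d = -40 < 0  ⇒  outside

inside=no margin=648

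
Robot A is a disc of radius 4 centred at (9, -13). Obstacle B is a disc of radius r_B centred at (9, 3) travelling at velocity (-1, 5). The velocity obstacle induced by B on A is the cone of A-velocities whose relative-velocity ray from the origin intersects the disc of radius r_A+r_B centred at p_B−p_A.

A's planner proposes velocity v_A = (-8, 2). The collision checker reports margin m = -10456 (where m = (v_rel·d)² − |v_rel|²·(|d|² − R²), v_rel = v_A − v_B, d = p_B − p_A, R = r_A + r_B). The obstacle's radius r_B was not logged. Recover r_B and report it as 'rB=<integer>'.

m = -10456
d = (0, 16);  v_rel = (-7, -3),  |v_rel|² = 58
v_rel×d = (-7)·(16) − (-3)·(0) = -112
since m = R²·58 − (-112)²:  R² = (12544 + -10456) / 58 = 36
R = √36 = 6  ⇒  r_B = 6 − 4 = 2

rB=2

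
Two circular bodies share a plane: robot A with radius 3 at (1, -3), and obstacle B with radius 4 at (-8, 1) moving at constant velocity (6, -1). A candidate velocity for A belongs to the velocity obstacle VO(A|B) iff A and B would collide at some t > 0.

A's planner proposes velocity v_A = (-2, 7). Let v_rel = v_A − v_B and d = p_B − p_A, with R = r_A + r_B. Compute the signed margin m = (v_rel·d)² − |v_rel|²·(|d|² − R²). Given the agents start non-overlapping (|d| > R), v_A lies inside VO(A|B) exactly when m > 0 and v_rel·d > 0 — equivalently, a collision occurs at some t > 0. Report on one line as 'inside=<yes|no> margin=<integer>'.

d = (-9, 4),  |d|² = 97;  R = 3+4 = 7,  c = 97−7² = 48
v_rel = (-8, 8),  |v_rel|² = 128;  v_rel·d = (-8)·(-9) + (8)·(4) = 104
128·t² − 208·t + 48 = 0  ⇒  m = 104² − 128·48 = 4672
m = 4672 > 0,  v_rel·d = 104 > 0  ⇒  inside

inside=yes margin=4672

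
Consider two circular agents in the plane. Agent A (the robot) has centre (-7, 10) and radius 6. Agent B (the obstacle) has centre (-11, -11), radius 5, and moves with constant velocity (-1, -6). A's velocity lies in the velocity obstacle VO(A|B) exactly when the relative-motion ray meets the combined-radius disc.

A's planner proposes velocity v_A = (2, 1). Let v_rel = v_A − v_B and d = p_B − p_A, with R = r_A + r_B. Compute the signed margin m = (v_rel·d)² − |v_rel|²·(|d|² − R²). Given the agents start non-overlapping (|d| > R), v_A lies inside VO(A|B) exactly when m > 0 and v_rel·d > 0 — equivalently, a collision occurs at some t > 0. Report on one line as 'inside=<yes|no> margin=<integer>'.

d = (-4, -21),  |d|² = 457;  R = 6+5 = 11,  c = 457−11² = 336
v_rel = (3, 7),  |v_rel|² = 58;  v_rel·d = (3)·(-4) + (7)·(-21) = -159
58·t² + 318·t + 336 = 0  ⇒  m = (-159)² − 58·336 = 5793
m = 5793 > 0,  v_rel·d = -159 < 0  ⇒  outside

inside=no margin=5793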